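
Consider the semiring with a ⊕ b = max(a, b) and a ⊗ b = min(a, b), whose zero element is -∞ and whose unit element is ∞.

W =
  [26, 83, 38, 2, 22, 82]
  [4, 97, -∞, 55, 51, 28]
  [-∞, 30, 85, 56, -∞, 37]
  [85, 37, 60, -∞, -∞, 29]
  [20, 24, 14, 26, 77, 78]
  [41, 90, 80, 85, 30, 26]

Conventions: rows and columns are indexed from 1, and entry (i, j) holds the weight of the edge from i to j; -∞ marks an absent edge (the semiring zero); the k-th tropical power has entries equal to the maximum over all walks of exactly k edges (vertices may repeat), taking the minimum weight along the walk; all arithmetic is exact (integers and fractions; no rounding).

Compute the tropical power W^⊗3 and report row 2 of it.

W^⊗2:
  [41, 83, 80, 82, 51, 37]
  [55, 97, 55, 55, 51, 51]
  [56, 37, 85, 56, 30, 37]
  [29, 83, 60, 56, 37, 82]
  [41, 78, 78, 78, 77, 77]
  [85, 90, 80, 56, 51, 41]
W^⊗3:
  [82, 83, 80, 56, 51, 51]
  [55, 97, 55, 55, 51, 55]
  [56, 56, 85, 56, 37, 56]
  [56, 83, 80, 82, 51, 37]
  [78, 78, 78, 77, 77, 77]
  [56, 90, 80, 56, 51, 82]
Answer: row 2 of W^⊗3 = [55, 97, 55, 55, 51, 55]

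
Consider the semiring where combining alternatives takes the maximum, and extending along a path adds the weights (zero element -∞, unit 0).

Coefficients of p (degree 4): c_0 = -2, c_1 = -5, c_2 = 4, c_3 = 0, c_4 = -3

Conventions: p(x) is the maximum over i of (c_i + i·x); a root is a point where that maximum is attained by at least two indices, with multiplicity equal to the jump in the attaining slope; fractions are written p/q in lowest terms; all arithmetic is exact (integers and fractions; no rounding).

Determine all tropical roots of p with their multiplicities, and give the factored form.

hull edge (i=0, c=-2) to (i=2, c=4): slope 3, span 2
hull edge (i=2, c=4) to (i=4, c=-3): slope -7/2, span 2
Factored form: p(x) = -3 ⊗ (x ⊕ (-3)) ⊗ (x ⊕ (-3)) ⊗ (x ⊕ 7/2) ⊗ (x ⊕ 7/2)
Answer: roots = -3 (mult 2), 7/2 (mult 2)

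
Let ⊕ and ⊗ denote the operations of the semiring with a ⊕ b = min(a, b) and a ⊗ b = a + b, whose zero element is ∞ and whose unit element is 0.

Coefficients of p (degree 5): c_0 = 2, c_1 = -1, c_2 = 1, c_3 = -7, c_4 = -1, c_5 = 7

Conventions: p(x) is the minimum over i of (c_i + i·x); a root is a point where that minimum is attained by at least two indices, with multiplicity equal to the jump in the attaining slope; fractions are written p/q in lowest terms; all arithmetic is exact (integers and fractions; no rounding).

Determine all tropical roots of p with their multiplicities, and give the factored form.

hull edge (i=0, c=2) to (i=3, c=-7): slope -3, span 3
hull edge (i=3, c=-7) to (i=4, c=-1): slope 6, span 1
hull edge (i=4, c=-1) to (i=5, c=7): slope 8, span 1
Factored form: p(x) = 7 ⊗ (x ⊕ (-8)) ⊗ (x ⊕ (-6)) ⊗ (x ⊕ 3) ⊗ (x ⊕ 3) ⊗ (x ⊕ 3)
Answer: roots = -8 (mult 1), -6 (mult 1), 3 (mult 3)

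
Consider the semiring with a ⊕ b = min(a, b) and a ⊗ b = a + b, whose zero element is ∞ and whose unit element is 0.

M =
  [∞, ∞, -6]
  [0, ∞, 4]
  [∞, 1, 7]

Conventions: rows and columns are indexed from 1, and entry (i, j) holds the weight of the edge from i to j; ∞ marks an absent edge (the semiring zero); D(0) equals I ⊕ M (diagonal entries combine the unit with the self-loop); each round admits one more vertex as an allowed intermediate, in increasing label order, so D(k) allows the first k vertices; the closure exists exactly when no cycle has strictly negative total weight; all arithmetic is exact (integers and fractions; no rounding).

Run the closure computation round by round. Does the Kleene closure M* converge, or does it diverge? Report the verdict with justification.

D(0):
  [0, ∞, -6]
  [0, 0, 4]
  [∞, 1, 0]
D(1):
  [0, ∞, -6]
  [0, 0, -6]
  [∞, 1, 0]
Detection: at round 2, diagonal entry (3, 3) turns strictly negative.
Key observation: the cycle 3->2->1->3 has total weight 1 + 0 + (-6), which is strictly negative.
Answer: DIVERGES — negative cycle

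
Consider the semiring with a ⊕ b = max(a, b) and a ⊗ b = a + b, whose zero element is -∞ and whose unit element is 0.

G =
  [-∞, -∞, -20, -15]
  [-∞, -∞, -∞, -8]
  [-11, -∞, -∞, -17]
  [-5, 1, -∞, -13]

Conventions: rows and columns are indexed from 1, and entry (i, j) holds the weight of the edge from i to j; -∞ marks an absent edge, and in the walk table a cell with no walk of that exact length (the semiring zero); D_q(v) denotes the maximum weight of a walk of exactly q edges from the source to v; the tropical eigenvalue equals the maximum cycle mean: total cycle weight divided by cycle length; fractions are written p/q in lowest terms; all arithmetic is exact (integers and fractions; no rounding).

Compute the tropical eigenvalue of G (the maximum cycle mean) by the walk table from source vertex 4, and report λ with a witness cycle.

q=0: [-∞, -∞, -∞, 0]
q=1: [-5, 1, -∞, -13]
q=2: [-18, -12, -25, -7]
q=3: [-12, -6, -38, -20]
q=4: [-25, -19, -32, -14]
Optimal cycle mean attained by: cycle 2->4->2, total (-8) + 1, length 2.
Answer: λ = -7/2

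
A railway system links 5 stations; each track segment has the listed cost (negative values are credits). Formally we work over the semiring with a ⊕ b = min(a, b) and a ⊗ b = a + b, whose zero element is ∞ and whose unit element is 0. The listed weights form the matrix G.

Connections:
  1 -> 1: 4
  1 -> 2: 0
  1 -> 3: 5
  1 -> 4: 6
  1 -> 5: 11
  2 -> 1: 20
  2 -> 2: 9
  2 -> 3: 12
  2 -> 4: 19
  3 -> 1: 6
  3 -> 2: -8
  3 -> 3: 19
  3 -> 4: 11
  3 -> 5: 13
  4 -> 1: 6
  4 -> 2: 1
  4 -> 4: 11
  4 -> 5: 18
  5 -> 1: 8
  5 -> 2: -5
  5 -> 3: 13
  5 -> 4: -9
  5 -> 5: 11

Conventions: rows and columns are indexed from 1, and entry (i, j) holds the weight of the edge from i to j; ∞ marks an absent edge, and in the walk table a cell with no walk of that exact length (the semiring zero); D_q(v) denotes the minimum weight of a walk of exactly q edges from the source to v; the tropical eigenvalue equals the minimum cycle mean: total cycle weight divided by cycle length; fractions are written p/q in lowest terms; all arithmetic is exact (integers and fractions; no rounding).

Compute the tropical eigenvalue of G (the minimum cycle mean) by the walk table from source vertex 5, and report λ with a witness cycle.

q=0: [∞, ∞, ∞, ∞, 0]
q=1: [8, -5, 13, -9, 11]
q=2: [-3, -8, 7, 2, 9]
q=3: [1, -3, 2, 0, 8]
q=4: [5, -6, 6, -1, 12]
q=5: [5, -2, 6, 3, 16]
Optimal cycle mean attained by: cycle 2->3->2, total 12 + (-8), length 2.
Answer: λ = 2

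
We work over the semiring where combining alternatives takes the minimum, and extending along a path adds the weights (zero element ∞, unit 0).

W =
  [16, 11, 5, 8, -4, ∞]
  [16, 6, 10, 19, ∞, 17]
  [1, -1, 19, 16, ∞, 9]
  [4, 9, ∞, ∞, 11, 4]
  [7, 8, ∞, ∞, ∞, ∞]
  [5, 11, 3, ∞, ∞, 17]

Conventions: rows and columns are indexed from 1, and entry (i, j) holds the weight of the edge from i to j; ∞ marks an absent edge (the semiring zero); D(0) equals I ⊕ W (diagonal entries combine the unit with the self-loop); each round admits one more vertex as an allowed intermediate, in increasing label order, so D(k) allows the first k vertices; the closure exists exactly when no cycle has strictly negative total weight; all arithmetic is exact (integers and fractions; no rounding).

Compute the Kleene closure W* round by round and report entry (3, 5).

D(0):
  [0, 11, 5, 8, -4, ∞]
  [16, 0, 10, 19, ∞, 17]
  [1, -1, 0, 16, ∞, 9]
  [4, 9, ∞, 0, 11, 4]
  [7, 8, ∞, ∞, 0, ∞]
  [5, 11, 3, ∞, ∞, 0]
D(1):
  [0, 11, 5, 8, -4, ∞]
  [16, 0, 10, 19, 12, 17]
  [1, -1, 0, 9, -3, 9]
  [4, 9, 9, 0, 0, 4]
  [7, 8, 12, 15, 0, ∞]
  [5, 11, 3, 13, 1, 0]
D(2):
  [0, 11, 5, 8, -4, 28]
  [16, 0, 10, 19, 12, 17]
  [1, -1, 0, 9, -3, 9]
  [4, 9, 9, 0, 0, 4]
  [7, 8, 12, 15, 0, 25]
  [5, 11, 3, 13, 1, 0]
D(3):
  [0, 4, 5, 8, -4, 14]
  [11, 0, 10, 19, 7, 17]
  [1, -1, 0, 9, -3, 9]
  [4, 8, 9, 0, 0, 4]
  [7, 8, 12, 15, 0, 21]
  [4, 2, 3, 12, 0, 0]
D(4):
  [0, 4, 5, 8, -4, 12]
  [11, 0, 10, 19, 7, 17]
  [1, -1, 0, 9, -3, 9]
  [4, 8, 9, 0, 0, 4]
  [7, 8, 12, 15, 0, 19]
  [4, 2, 3, 12, 0, 0]
D(5):
  [0, 4, 5, 8, -4, 12]
  [11, 0, 10, 19, 7, 17]
  [1, -1, 0, 9, -3, 9]
  [4, 8, 9, 0, 0, 4]
  [7, 8, 12, 15, 0, 19]
  [4, 2, 3, 12, 0, 0]
D(6):
  [0, 4, 5, 8, -4, 12]
  [11, 0, 10, 19, 7, 17]
  [1, -1, 0, 9, -3, 9]
  [4, 6, 7, 0, 0, 4]
  [7, 8, 12, 15, 0, 19]
  [4, 2, 3, 12, 0, 0]
Answer: W*[3][5] = -3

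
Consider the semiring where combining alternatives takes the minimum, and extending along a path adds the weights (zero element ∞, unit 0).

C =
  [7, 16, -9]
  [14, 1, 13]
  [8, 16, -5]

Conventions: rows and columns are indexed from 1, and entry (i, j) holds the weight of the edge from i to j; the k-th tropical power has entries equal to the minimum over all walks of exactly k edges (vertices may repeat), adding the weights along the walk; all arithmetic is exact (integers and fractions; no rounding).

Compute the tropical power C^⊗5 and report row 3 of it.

C^⊗2:
  [-1, 7, -14]
  [15, 2, 5]
  [3, 11, -10]
C^⊗3:
  [-6, 2, -19]
  [13, 3, 0]
  [-2, 6, -15]
C^⊗4:
  [-11, -3, -24]
  [8, 4, -5]
  [-7, 1, -20]
C^⊗5:
  [-16, -8, -29]
  [3, 5, -10]
  [-12, -4, -25]
Answer: row 3 of C^⊗5 = [-12, -4, -25]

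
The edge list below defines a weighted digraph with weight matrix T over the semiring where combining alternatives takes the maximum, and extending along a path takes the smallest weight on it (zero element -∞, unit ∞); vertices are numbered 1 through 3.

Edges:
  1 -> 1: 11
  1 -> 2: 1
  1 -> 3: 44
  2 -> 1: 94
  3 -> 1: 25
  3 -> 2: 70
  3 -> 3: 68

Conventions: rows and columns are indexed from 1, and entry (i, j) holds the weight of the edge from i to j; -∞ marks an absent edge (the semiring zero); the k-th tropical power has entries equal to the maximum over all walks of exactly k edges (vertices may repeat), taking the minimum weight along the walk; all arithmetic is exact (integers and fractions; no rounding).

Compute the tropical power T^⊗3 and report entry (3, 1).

T^⊗2:
  [25, 44, 44]
  [11, 1, 44]
  [70, 68, 68]
T^⊗3:
  [44, 44, 44]
  [25, 44, 44]
  [68, 68, 68]
Key observation: the optimum is the walk 3->3->2->1, with weight 68 min 70 min 94 = 68.
Optimal value attained by: walk 3->3->2->1.
Answer: (T^⊗3)[3][1] = 68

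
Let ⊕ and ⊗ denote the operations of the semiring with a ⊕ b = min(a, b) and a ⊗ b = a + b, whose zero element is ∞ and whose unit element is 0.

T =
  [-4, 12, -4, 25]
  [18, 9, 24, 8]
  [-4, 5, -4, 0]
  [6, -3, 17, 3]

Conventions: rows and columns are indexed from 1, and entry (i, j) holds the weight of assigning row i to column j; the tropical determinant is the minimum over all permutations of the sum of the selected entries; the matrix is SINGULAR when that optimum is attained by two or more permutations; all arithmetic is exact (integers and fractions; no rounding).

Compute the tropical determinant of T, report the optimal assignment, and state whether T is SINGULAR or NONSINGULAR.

σ = (1, 2, 3, 4): (-4) + 9 + (-4) + 3 = 4
σ = (1, 2, 4, 3): (-4) + 9 + 0 + 17 = 22
σ = (1, 3, 2, 4): (-4) + 24 + 5 + 3 = 28
σ = (1, 3, 4, 2): (-4) + 24 + 0 + (-3) = 17
σ = (1, 4, 2, 3): (-4) + 8 + 5 + 17 = 26
σ = (1, 4, 3, 2): (-4) + 8 + (-4) + (-3) = -3
σ = (2, 1, 3, 4): 12 + 18 + (-4) + 3 = 29
σ = (2, 1, 4, 3): 12 + 18 + 0 + 17 = 47
σ = (2, 3, 1, 4): 12 + 24 + (-4) + 3 = 35
σ = (2, 3, 4, 1): 12 + 24 + 0 + 6 = 42
σ = (2, 4, 1, 3): 12 + 8 + (-4) + 17 = 33
σ = (2, 4, 3, 1): 12 + 8 + (-4) + 6 = 22
σ = (3, 1, 2, 4): (-4) + 18 + 5 + 3 = 22
σ = (3, 1, 4, 2): (-4) + 18 + 0 + (-3) = 11
σ = (3, 2, 1, 4): (-4) + 9 + (-4) + 3 = 4
σ = (3, 2, 4, 1): (-4) + 9 + 0 + 6 = 11
σ = (3, 4, 1, 2): (-4) + 8 + (-4) + (-3) = -3
σ = (3, 4, 2, 1): (-4) + 8 + 5 + 6 = 15
σ = (4, 1, 2, 3): 25 + 18 + 5 + 17 = 65
σ = (4, 1, 3, 2): 25 + 18 + (-4) + (-3) = 36
σ = (4, 2, 1, 3): 25 + 9 + (-4) + 17 = 47
σ = (4, 2, 3, 1): 25 + 9 + (-4) + 6 = 36
σ = (4, 3, 1, 2): 25 + 24 + (-4) + (-3) = 42
σ = (4, 3, 2, 1): 25 + 24 + 5 + 6 = 60
Optimal value attained by: σ = (1, 4, 3, 2).
Answer: det⊕(T) = -3; verdict: SINGULAR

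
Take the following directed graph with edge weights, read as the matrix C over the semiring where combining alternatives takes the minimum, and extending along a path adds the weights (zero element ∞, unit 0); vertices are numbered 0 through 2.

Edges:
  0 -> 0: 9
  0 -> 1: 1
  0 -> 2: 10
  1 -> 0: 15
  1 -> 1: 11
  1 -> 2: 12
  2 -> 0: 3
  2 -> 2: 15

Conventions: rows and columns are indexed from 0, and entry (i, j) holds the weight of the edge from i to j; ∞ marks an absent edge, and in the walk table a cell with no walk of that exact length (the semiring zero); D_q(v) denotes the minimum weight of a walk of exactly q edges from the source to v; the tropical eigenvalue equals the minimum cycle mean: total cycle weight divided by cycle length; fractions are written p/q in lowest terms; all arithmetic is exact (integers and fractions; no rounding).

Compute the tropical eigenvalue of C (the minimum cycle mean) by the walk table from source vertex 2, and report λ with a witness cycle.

q=0: [∞, ∞, 0]
q=1: [3, ∞, 15]
q=2: [12, 4, 13]
q=3: [16, 13, 16]
Optimal cycle mean attained by: cycle 0->1->2->0, total 1 + 12 + 3, length 3.
Answer: λ = 16/3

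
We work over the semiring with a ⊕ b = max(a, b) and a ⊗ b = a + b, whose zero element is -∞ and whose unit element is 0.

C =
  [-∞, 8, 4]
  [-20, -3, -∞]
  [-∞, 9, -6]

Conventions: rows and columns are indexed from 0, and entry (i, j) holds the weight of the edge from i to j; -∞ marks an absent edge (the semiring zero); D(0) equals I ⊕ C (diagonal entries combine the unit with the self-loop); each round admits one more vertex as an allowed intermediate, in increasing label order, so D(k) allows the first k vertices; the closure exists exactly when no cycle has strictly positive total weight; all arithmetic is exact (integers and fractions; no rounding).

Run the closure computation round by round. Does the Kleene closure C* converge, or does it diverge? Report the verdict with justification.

D(0):
  [0, 8, 4]
  [-20, 0, -∞]
  [-∞, 9, 0]
D(1):
  [0, 8, 4]
  [-20, 0, -16]
  [-∞, 9, 0]
D(2):
  [0, 8, 4]
  [-20, 0, -16]
  [-11, 9, 0]
D(3):
  [0, 13, 4]
  [-20, 0, -16]
  [-11, 9, 0]
Key observation: every diagonal entry stays at the unit through all rounds, so no improving cycle exists.
Answer: CONVERGES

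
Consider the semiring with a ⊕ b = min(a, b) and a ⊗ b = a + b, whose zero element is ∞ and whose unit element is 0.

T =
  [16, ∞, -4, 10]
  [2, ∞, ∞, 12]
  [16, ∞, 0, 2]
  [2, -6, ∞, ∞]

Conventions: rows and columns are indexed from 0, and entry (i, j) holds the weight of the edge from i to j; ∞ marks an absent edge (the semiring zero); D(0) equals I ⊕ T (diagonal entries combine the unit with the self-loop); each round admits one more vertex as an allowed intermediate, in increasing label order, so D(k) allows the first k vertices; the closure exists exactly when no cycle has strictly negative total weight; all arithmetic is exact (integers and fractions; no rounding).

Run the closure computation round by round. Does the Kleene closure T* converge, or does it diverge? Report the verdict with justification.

D(0):
  [0, ∞, -4, 10]
  [2, 0, ∞, 12]
  [16, ∞, 0, 2]
  [2, -6, ∞, 0]
D(1):
  [0, ∞, -4, 10]
  [2, 0, -2, 12]
  [16, ∞, 0, 2]
  [2, -6, -2, 0]
D(2):
  [0, ∞, -4, 10]
  [2, 0, -2, 12]
  [16, ∞, 0, 2]
  [-4, -6, -8, 0]
Detection: at round 3, diagonal entry (3, 3) turns strictly negative.
Key observation: the cycle 3->1->0->2->3 has total weight (-6) + 2 + (-4) + 2, which is strictly negative.
Answer: DIVERGES — negative cycle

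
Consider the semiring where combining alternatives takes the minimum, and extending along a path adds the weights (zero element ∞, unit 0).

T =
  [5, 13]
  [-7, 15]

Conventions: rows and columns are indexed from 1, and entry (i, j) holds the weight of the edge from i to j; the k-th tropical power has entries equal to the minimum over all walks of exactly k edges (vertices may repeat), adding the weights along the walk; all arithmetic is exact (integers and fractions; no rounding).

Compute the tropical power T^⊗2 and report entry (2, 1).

T^⊗2:
  [6, 18]
  [-2, 6]
Key observation: the optimum is the walk 2->1->1, with weight (-7) + 5 = -2.
Optimal value attained by: walk 2->1->1.
Answer: (T^⊗2)[2][1] = -2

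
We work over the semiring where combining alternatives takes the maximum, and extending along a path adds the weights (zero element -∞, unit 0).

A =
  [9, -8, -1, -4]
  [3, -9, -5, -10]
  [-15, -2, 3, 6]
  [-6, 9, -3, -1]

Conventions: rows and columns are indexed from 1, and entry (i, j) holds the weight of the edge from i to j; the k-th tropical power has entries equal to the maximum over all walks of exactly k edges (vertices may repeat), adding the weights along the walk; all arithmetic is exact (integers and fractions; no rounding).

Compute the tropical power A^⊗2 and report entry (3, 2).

A^⊗2:
  [18, 5, 8, 5]
  [12, -1, 2, 1]
  [1, 15, 6, 9]
  [12, 8, 4, 3]
Key observation: the optimum is the walk 3->4->2, with weight 6 + 9 = 15.
Optimal value attained by: walk 3->4->2.
Answer: (A^⊗2)[3][2] = 15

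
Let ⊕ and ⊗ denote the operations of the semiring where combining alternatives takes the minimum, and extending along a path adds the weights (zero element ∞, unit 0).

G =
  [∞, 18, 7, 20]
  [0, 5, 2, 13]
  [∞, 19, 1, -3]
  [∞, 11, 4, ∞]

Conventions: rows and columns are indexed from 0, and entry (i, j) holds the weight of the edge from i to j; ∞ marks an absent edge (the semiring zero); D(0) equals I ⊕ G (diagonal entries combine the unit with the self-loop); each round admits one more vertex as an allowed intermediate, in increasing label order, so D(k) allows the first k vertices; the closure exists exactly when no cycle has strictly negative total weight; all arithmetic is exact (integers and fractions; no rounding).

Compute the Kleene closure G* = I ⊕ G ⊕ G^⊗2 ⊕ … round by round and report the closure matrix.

D(0):
  [0, 18, 7, 20]
  [0, 0, 2, 13]
  [∞, 19, 0, -3]
  [∞, 11, 4, 0]
D(1):
  [0, 18, 7, 20]
  [0, 0, 2, 13]
  [∞, 19, 0, -3]
  [∞, 11, 4, 0]
D(2):
  [0, 18, 7, 20]
  [0, 0, 2, 13]
  [19, 19, 0, -3]
  [11, 11, 4, 0]
D(3):
  [0, 18, 7, 4]
  [0, 0, 2, -1]
  [19, 19, 0, -3]
  [11, 11, 4, 0]
D(4):
  [0, 15, 7, 4]
  [0, 0, 2, -1]
  [8, 8, 0, -3]
  [11, 11, 4, 0]
Answer: G* = [[0, 15, 7, 4], [0, 0, 2, -1], [8, 8, 0, -3], [11, 11, 4, 0]]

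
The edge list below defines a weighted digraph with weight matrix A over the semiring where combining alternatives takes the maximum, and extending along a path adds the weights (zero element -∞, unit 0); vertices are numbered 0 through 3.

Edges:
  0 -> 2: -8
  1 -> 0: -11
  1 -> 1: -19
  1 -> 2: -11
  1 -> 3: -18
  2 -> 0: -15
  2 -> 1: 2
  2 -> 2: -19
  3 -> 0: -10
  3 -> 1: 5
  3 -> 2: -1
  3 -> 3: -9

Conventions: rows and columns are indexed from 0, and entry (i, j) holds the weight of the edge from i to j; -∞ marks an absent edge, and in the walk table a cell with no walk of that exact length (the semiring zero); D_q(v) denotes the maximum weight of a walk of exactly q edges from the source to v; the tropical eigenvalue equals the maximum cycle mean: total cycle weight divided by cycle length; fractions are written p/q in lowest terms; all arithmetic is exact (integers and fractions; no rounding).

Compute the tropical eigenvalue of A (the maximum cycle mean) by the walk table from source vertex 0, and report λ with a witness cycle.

q=0: [0, -∞, -∞, -∞]
q=1: [-∞, -∞, -8, -∞]
q=2: [-23, -6, -27, -∞]
q=3: [-17, -25, -17, -24]
q=4: [-32, -15, -25, -33]
Optimal cycle mean attained by: cycle 1->2->1, total (-11) + 2, length 2.
Answer: λ = -9/2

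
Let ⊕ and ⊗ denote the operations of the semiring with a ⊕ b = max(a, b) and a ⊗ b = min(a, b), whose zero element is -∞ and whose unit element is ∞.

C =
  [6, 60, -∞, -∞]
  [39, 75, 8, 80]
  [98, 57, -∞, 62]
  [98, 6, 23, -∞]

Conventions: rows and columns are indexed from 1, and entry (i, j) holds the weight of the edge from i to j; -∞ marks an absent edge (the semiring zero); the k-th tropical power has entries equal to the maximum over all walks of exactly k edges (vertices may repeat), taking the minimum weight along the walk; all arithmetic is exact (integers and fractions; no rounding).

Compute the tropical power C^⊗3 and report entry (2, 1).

C^⊗2:
  [39, 60, 8, 60]
  [80, 75, 23, 75]
  [62, 60, 23, 57]
  [23, 60, 6, 23]
C^⊗3:
  [60, 60, 23, 60]
  [75, 75, 23, 75]
  [57, 60, 23, 60]
  [39, 60, 23, 60]
Key observation: the optimum is the walk 2->2->4->1, with weight 75 min 80 min 98 = 75.
Optimal value attained by: walk 2->2->4->1.
Answer: (C^⊗3)[2][1] = 75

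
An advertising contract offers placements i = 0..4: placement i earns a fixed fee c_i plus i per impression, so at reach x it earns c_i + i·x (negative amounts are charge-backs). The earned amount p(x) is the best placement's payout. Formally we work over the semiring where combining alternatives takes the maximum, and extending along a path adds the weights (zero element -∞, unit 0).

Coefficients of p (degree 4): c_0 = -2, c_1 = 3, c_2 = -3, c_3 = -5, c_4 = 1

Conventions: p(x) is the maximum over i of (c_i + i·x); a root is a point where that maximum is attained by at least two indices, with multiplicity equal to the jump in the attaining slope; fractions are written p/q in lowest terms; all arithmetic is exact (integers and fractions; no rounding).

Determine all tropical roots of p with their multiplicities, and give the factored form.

hull edge (i=0, c=-2) to (i=1, c=3): slope 5, span 1
hull edge (i=1, c=3) to (i=4, c=1): slope -2/3, span 3
Factored form: p(x) = 1 ⊗ (x ⊕ (-5)) ⊗ (x ⊕ 2/3) ⊗ (x ⊕ 2/3) ⊗ (x ⊕ 2/3)
Answer: roots = -5 (mult 1), 2/3 (mult 3)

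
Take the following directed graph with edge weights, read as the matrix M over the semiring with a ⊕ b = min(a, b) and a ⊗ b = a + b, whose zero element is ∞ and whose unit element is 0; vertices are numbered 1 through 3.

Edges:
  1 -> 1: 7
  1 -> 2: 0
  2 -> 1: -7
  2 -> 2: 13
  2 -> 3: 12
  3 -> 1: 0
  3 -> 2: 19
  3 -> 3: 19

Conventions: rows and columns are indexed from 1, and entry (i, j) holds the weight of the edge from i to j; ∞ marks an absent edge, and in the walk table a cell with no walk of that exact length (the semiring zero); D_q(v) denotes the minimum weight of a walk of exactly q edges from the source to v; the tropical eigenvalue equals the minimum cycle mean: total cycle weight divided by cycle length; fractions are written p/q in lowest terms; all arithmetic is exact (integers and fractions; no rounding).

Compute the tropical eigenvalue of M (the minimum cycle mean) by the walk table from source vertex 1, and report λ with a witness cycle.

q=0: [0, ∞, ∞]
q=1: [7, 0, ∞]
q=2: [-7, 7, 12]
q=3: [0, -7, 19]
Optimal cycle mean attained by: cycle 1->2->1, total 0 + (-7), length 2.
Answer: λ = -7/2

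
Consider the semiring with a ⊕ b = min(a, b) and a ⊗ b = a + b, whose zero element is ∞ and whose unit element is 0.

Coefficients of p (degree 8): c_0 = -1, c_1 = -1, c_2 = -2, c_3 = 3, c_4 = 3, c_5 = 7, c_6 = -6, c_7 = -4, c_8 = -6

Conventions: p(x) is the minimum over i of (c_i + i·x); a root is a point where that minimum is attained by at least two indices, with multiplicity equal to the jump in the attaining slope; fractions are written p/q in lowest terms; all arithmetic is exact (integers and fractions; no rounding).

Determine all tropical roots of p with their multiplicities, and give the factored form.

hull edge (i=0, c=-1) to (i=6, c=-6): slope -5/6, span 6
hull edge (i=6, c=-6) to (i=8, c=-6): slope 0, span 2
Factored form: p(x) = -6 ⊗ (x ⊕ 0) ⊗ (x ⊕ 0) ⊗ (x ⊕ 5/6) ⊗ (x ⊕ 5/6) ⊗ (x ⊕ 5/6) ⊗ (x ⊕ 5/6) ⊗ (x ⊕ 5/6) ⊗ (x ⊕ 5/6)
Answer: roots = 0 (mult 2), 5/6 (mult 6)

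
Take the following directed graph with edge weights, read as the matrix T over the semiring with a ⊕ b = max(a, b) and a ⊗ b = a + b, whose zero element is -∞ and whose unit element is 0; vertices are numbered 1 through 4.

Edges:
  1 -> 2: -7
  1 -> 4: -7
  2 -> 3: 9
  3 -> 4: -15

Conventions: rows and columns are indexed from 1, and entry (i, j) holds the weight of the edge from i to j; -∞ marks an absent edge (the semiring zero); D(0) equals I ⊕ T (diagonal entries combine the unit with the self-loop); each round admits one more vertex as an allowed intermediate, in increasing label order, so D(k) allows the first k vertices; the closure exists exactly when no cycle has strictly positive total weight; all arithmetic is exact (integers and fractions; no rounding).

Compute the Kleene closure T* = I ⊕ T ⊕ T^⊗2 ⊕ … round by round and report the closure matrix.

D(0):
  [0, -7, -∞, -7]
  [-∞, 0, 9, -∞]
  [-∞, -∞, 0, -15]
  [-∞, -∞, -∞, 0]
D(1):
  [0, -7, -∞, -7]
  [-∞, 0, 9, -∞]
  [-∞, -∞, 0, -15]
  [-∞, -∞, -∞, 0]
D(2):
  [0, -7, 2, -7]
  [-∞, 0, 9, -∞]
  [-∞, -∞, 0, -15]
  [-∞, -∞, -∞, 0]
D(3):
  [0, -7, 2, -7]
  [-∞, 0, 9, -6]
  [-∞, -∞, 0, -15]
  [-∞, -∞, -∞, 0]
D(4):
  [0, -7, 2, -7]
  [-∞, 0, 9, -6]
  [-∞, -∞, 0, -15]
  [-∞, -∞, -∞, 0]
Answer: T* = [[0, -7, 2, -7], [-∞, 0, 9, -6], [-∞, -∞, 0, -15], [-∞, -∞, -∞, 0]]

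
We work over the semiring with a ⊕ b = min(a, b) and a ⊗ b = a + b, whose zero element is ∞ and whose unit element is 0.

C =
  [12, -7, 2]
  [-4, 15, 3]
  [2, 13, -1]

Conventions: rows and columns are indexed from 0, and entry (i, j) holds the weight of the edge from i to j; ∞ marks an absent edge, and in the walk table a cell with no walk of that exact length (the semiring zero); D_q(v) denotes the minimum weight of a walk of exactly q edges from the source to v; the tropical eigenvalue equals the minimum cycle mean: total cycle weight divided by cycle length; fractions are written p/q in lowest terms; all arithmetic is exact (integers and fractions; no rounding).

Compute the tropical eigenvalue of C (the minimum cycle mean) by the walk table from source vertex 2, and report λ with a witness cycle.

q=0: [∞, ∞, 0]
q=1: [2, 13, -1]
q=2: [1, -5, -2]
q=3: [-9, -6, -3]
Optimal cycle mean attained by: cycle 0->1->0, total (-7) + (-4), length 2.
Answer: λ = -11/2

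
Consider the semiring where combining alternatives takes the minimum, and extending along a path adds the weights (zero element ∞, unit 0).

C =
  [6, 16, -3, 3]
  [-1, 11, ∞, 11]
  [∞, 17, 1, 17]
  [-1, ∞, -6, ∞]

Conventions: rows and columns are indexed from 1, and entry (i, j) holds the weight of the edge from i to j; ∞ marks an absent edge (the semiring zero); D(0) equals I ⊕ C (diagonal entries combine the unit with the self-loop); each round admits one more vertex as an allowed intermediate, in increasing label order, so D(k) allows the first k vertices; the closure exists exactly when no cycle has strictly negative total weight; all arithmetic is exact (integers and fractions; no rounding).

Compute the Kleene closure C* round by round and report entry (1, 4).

D(0):
  [0, 16, -3, 3]
  [-1, 0, ∞, 11]
  [∞, 17, 0, 17]
  [-1, ∞, -6, 0]
D(1):
  [0, 16, -3, 3]
  [-1, 0, -4, 2]
  [∞, 17, 0, 17]
  [-1, 15, -6, 0]
D(2):
  [0, 16, -3, 3]
  [-1, 0, -4, 2]
  [16, 17, 0, 17]
  [-1, 15, -6, 0]
D(3):
  [0, 14, -3, 3]
  [-1, 0, -4, 2]
  [16, 17, 0, 17]
  [-1, 11, -6, 0]
D(4):
  [0, 14, -3, 3]
  [-1, 0, -4, 2]
  [16, 17, 0, 17]
  [-1, 11, -6, 0]
Answer: C*[1][4] = 3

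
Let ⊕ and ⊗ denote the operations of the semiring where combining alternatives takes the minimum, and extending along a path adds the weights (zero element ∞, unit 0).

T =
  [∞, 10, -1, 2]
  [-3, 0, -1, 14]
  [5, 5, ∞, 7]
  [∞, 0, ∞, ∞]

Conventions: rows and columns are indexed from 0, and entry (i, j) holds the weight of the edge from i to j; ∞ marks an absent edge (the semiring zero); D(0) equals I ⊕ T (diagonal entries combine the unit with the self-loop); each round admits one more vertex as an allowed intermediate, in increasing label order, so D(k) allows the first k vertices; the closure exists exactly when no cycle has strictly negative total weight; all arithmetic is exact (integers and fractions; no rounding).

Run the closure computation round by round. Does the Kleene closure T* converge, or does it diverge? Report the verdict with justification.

D(0):
  [0, 10, -1, 2]
  [-3, 0, -1, 14]
  [5, 5, 0, 7]
  [∞, 0, ∞, 0]
D(1):
  [0, 10, -1, 2]
  [-3, 0, -4, -1]
  [5, 5, 0, 7]
  [∞, 0, ∞, 0]
Detection: at round 2, diagonal entry (3, 3) turns strictly negative.
Key observation: the cycle 3->1->0->3 has total weight 0 + (-3) + 2, which is strictly negative.
Answer: DIVERGES — negative cycle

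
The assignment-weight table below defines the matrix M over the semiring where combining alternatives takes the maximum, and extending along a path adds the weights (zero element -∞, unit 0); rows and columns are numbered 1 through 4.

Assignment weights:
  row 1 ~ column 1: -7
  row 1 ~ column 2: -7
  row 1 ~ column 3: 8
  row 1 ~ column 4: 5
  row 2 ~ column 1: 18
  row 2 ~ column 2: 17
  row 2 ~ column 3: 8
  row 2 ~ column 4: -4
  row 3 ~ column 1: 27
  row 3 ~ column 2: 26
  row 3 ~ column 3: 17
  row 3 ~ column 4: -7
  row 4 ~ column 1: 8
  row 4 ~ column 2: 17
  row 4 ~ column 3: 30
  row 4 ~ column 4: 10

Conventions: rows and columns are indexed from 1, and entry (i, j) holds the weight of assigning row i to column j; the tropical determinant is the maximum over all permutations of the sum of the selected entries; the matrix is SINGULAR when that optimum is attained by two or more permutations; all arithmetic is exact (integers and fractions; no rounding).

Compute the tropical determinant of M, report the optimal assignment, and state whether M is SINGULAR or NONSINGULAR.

σ = (1, 2, 3, 4): (-7) + 17 + 17 + 10 = 37
σ = (1, 2, 4, 3): (-7) + 17 + (-7) + 30 = 33
σ = (1, 3, 2, 4): (-7) + 8 + 26 + 10 = 37
σ = (1, 3, 4, 2): (-7) + 8 + (-7) + 17 = 11
σ = (1, 4, 2, 3): (-7) + (-4) + 26 + 30 = 45
σ = (1, 4, 3, 2): (-7) + (-4) + 17 + 17 = 23
σ = (2, 1, 3, 4): (-7) + 18 + 17 + 10 = 38
σ = (2, 1, 4, 3): (-7) + 18 + (-7) + 30 = 34
σ = (2, 3, 1, 4): (-7) + 8 + 27 + 10 = 38
σ = (2, 3, 4, 1): (-7) + 8 + (-7) + 8 = 2
σ = (2, 4, 1, 3): (-7) + (-4) + 27 + 30 = 46
σ = (2, 4, 3, 1): (-7) + (-4) + 17 + 8 = 14
σ = (3, 1, 2, 4): 8 + 18 + 26 + 10 = 62
σ = (3, 1, 4, 2): 8 + 18 + (-7) + 17 = 36
σ = (3, 2, 1, 4): 8 + 17 + 27 + 10 = 62
σ = (3, 2, 4, 1): 8 + 17 + (-7) + 8 = 26
σ = (3, 4, 1, 2): 8 + (-4) + 27 + 17 = 48
σ = (3, 4, 2, 1): 8 + (-4) + 26 + 8 = 38
σ = (4, 1, 2, 3): 5 + 18 + 26 + 30 = 79
σ = (4, 1, 3, 2): 5 + 18 + 17 + 17 = 57
σ = (4, 2, 1, 3): 5 + 17 + 27 + 30 = 79
σ = (4, 2, 3, 1): 5 + 17 + 17 + 8 = 47
σ = (4, 3, 1, 2): 5 + 8 + 27 + 17 = 57
σ = (4, 3, 2, 1): 5 + 8 + 26 + 8 = 47
Optimal value attained by: σ = (4, 1, 2, 3).
Answer: det⊕(M) = 79; verdict: SINGULAR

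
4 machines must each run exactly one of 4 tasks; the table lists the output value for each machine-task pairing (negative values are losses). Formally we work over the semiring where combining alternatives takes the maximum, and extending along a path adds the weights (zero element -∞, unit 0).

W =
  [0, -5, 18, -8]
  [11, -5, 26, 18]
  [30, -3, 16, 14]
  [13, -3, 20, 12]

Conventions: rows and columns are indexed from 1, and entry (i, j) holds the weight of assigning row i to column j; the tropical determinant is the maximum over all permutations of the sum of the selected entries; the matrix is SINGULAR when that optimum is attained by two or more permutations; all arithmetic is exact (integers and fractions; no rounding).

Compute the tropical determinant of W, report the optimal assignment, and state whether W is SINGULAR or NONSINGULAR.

σ = (1, 2, 3, 4): 0 + (-5) + 16 + 12 = 23
σ = (1, 2, 4, 3): 0 + (-5) + 14 + 20 = 29
σ = (1, 3, 2, 4): 0 + 26 + (-3) + 12 = 35
σ = (1, 3, 4, 2): 0 + 26 + 14 + (-3) = 37
σ = (1, 4, 2, 3): 0 + 18 + (-3) + 20 = 35
σ = (1, 4, 3, 2): 0 + 18 + 16 + (-3) = 31
σ = (2, 1, 3, 4): (-5) + 11 + 16 + 12 = 34
σ = (2, 1, 4, 3): (-5) + 11 + 14 + 20 = 40
σ = (2, 3, 1, 4): (-5) + 26 + 30 + 12 = 63
σ = (2, 3, 4, 1): (-5) + 26 + 14 + 13 = 48
σ = (2, 4, 1, 3): (-5) + 18 + 30 + 20 = 63
σ = (2, 4, 3, 1): (-5) + 18 + 16 + 13 = 42
σ = (3, 1, 2, 4): 18 + 11 + (-3) + 12 = 38
σ = (3, 1, 4, 2): 18 + 11 + 14 + (-3) = 40
σ = (3, 2, 1, 4): 18 + (-5) + 30 + 12 = 55
σ = (3, 2, 4, 1): 18 + (-5) + 14 + 13 = 40
σ = (3, 4, 1, 2): 18 + 18 + 30 + (-3) = 63
σ = (3, 4, 2, 1): 18 + 18 + (-3) + 13 = 46
σ = (4, 1, 2, 3): (-8) + 11 + (-3) + 20 = 20
σ = (4, 1, 3, 2): (-8) + 11 + 16 + (-3) = 16
σ = (4, 2, 1, 3): (-8) + (-5) + 30 + 20 = 37
σ = (4, 2, 3, 1): (-8) + (-5) + 16 + 13 = 16
σ = (4, 3, 1, 2): (-8) + 26 + 30 + (-3) = 45
σ = (4, 3, 2, 1): (-8) + 26 + (-3) + 13 = 28
Optimal value attained by: σ = (2, 3, 1, 4).
Answer: det⊕(W) = 63; verdict: SINGULAR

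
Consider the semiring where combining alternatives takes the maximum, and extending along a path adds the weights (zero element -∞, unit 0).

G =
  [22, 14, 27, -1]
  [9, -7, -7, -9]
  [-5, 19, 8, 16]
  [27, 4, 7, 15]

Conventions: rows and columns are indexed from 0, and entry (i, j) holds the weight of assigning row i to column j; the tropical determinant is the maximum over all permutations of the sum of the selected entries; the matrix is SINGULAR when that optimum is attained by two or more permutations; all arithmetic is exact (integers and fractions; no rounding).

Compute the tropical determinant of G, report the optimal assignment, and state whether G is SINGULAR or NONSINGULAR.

σ = (0, 1, 2, 3): 22 + (-7) + 8 + 15 = 38
σ = (0, 1, 3, 2): 22 + (-7) + 16 + 7 = 38
σ = (0, 2, 1, 3): 22 + (-7) + 19 + 15 = 49
σ = (0, 2, 3, 1): 22 + (-7) + 16 + 4 = 35
σ = (0, 3, 1, 2): 22 + (-9) + 19 + 7 = 39
σ = (0, 3, 2, 1): 22 + (-9) + 8 + 4 = 25
σ = (1, 0, 2, 3): 14 + 9 + 8 + 15 = 46
σ = (1, 0, 3, 2): 14 + 9 + 16 + 7 = 46
σ = (1, 2, 0, 3): 14 + (-7) + (-5) + 15 = 17
σ = (1, 2, 3, 0): 14 + (-7) + 16 + 27 = 50
σ = (1, 3, 0, 2): 14 + (-9) + (-5) + 7 = 7
σ = (1, 3, 2, 0): 14 + (-9) + 8 + 27 = 40
σ = (2, 0, 1, 3): 27 + 9 + 19 + 15 = 70
σ = (2, 0, 3, 1): 27 + 9 + 16 + 4 = 56
σ = (2, 1, 0, 3): 27 + (-7) + (-5) + 15 = 30
σ = (2, 1, 3, 0): 27 + (-7) + 16 + 27 = 63
σ = (2, 3, 0, 1): 27 + (-9) + (-5) + 4 = 17
σ = (2, 3, 1, 0): 27 + (-9) + 19 + 27 = 64
σ = (3, 0, 1, 2): (-1) + 9 + 19 + 7 = 34
σ = (3, 0, 2, 1): (-1) + 9 + 8 + 4 = 20
σ = (3, 1, 0, 2): (-1) + (-7) + (-5) + 7 = -6
σ = (3, 1, 2, 0): (-1) + (-7) + 8 + 27 = 27
σ = (3, 2, 0, 1): (-1) + (-7) + (-5) + 4 = -9
σ = (3, 2, 1, 0): (-1) + (-7) + 19 + 27 = 38
Optimal value attained by: σ = (2, 0, 1, 3).
Answer: det⊕(G) = 70; verdict: NONSINGULAR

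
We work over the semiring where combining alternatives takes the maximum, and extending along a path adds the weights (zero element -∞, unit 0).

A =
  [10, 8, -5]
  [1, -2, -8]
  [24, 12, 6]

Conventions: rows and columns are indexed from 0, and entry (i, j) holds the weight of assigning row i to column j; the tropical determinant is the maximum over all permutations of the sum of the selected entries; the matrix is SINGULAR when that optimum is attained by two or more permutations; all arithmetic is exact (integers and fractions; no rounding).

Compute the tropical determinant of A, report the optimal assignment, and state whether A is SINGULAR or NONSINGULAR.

σ = (0, 1, 2): 10 + (-2) + 6 = 14
σ = (0, 2, 1): 10 + (-8) + 12 = 14
σ = (1, 0, 2): 8 + 1 + 6 = 15
σ = (1, 2, 0): 8 + (-8) + 24 = 24
σ = (2, 0, 1): (-5) + 1 + 12 = 8
σ = (2, 1, 0): (-5) + (-2) + 24 = 17
Optimal value attained by: σ = (1, 2, 0).
Answer: det⊕(A) = 24; verdict: NONSINGULAR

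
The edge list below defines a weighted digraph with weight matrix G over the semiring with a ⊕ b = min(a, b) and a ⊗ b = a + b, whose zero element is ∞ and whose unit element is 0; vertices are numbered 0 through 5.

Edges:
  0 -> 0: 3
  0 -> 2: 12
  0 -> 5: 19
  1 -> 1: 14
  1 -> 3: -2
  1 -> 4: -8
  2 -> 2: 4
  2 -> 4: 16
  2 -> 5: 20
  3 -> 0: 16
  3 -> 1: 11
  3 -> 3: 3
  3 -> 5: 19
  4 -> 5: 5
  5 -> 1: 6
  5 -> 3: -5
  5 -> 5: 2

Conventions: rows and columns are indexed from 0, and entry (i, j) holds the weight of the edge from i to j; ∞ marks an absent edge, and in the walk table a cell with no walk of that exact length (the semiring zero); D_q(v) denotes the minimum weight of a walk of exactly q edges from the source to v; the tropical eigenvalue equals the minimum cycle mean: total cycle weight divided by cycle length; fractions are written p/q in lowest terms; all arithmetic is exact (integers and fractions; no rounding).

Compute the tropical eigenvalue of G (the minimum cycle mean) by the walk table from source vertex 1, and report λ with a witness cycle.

q=0: [∞, 0, ∞, ∞, ∞, ∞]
q=1: [∞, 14, ∞, -2, -8, ∞]
q=2: [14, 9, ∞, 1, 6, -3]
q=3: [17, 3, 26, -8, 1, -1]
q=4: [8, 3, 29, -6, -5, 1]
q=5: [10, 5, 20, -4, -5, 0]
q=6: [12, 6, 22, -5, -3, 0]
Optimal cycle mean attained by: cycle 1->4->5->3->1, total (-8) + 5 + (-5) + 11, length 4.
Answer: λ = 3/4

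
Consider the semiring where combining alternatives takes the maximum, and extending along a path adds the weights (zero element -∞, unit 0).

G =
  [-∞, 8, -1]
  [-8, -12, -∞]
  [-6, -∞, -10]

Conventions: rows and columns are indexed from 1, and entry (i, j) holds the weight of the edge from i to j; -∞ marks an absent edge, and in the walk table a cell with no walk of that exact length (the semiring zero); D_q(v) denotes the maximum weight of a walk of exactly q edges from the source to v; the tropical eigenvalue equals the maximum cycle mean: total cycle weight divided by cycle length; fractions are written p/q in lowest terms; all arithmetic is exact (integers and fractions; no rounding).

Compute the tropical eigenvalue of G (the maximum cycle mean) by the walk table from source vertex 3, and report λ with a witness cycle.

q=0: [-∞, -∞, 0]
q=1: [-6, -∞, -10]
q=2: [-16, 2, -7]
q=3: [-6, -8, -17]
Optimal cycle mean attained by: cycle 1->2->1, total 8 + (-8), length 2.
Answer: λ = 0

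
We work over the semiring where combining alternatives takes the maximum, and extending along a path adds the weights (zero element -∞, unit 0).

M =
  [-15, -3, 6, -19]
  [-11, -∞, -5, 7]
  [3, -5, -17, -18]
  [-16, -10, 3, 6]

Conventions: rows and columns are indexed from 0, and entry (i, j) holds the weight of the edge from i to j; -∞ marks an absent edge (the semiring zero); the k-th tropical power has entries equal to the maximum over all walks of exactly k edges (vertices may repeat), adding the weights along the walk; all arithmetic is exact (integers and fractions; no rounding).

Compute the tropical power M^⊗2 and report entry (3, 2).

M^⊗2:
  [9, 1, -8, 4]
  [-2, -3, 10, 13]
  [-12, 0, 9, 2]
  [6, -2, 9, 12]
Key observation: the optimum is the walk 3->3->2, with weight 6 + 3 = 9.
Optimal value attained by: walk 3->3->2.
Answer: (M^⊗2)[3][2] = 9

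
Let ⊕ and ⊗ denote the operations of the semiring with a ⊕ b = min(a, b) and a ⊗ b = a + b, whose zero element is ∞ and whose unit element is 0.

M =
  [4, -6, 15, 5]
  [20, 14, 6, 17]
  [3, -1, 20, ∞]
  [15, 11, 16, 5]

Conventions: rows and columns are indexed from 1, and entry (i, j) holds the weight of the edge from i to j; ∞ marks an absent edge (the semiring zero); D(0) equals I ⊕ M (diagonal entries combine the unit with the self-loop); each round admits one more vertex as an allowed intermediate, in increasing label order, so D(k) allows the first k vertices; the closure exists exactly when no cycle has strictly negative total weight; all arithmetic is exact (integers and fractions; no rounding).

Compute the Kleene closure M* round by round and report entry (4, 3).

D(0):
  [0, -6, 15, 5]
  [20, 0, 6, 17]
  [3, -1, 0, ∞]
  [15, 11, 16, 0]
D(1):
  [0, -6, 15, 5]
  [20, 0, 6, 17]
  [3, -3, 0, 8]
  [15, 9, 16, 0]
D(2):
  [0, -6, 0, 5]
  [20, 0, 6, 17]
  [3, -3, 0, 8]
  [15, 9, 15, 0]
D(3):
  [0, -6, 0, 5]
  [9, 0, 6, 14]
  [3, -3, 0, 8]
  [15, 9, 15, 0]
D(4):
  [0, -6, 0, 5]
  [9, 0, 6, 14]
  [3, -3, 0, 8]
  [15, 9, 15, 0]
Answer: M*[4][3] = 15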